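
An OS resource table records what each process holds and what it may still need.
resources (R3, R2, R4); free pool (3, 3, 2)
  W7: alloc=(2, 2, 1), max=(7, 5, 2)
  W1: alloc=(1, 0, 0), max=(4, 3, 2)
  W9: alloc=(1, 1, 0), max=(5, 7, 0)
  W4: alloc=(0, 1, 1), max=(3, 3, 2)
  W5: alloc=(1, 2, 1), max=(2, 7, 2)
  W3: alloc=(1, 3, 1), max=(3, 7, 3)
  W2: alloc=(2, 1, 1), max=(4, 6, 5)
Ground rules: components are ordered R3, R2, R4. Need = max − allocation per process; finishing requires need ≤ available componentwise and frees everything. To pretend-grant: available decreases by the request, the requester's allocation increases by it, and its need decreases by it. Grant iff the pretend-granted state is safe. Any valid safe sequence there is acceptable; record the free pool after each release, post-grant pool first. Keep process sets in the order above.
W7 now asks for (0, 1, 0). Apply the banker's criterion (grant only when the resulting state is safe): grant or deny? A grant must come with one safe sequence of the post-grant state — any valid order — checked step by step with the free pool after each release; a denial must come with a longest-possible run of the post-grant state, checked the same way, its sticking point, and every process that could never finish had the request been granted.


DENY — the pretend-granted state is unsafe.
Key observation: after W4, W1 the pool peaks at (4, 3, 3), and each blocked process is short somewhere: W7 on R3; W9 on R2; W5 on R2; W3 on R2; W2 on R2, R4.
On the post-grant state, W4, W1 is a maximal run — nothing extends it. Walking it through:
  pool = (3, 2, 2)
  W4 needs (3, 2, 1) <= (3, 2, 2) -> finishes; pool += (0, 1, 1) = (3, 3, 3)
  W1 needs (3, 3, 2) <= (3, 3, 3) -> finishes; pool += (1, 0, 0) = (4, 3, 3)
  W7 still needs (5, 2, 1) but only (4, 3, 3) is free — short on R3
  W9 still needs (4, 6, 0) but only (4, 3, 3) is free — short on R2
  W5 still needs (1, 5, 1) but only (4, 3, 3) is free — short on R2
  W3 still needs (2, 4, 2) but only (4, 3, 3) is free — short on R2
  W2 still needs (2, 5, 4) but only (4, 3, 3) is free — short on R2 and R4
Post-grant, the permanently blocked set is W7, W9, W5, W3 and W2.


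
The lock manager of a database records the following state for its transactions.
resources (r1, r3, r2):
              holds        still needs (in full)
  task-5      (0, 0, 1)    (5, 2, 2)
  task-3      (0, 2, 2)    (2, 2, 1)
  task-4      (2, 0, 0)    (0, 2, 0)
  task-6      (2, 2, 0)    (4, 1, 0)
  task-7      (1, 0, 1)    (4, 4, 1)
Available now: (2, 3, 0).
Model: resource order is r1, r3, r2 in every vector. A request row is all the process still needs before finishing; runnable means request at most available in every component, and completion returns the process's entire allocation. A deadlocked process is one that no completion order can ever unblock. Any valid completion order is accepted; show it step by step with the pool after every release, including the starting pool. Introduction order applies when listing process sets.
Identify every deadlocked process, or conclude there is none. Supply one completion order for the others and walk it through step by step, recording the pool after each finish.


Deadlocked: task-5, task-3 and task-7.
Key observation: no order helps: past task-4, task-6, the free pool tops out at (6, 5, 0), below what each blocked process needs in r2.
One completion order for the rest: task-4, task-6. Verifying each step:
  pool = (2, 3, 0)
  run task-4 (needs (0, 2, 0), free (2, 3, 0)); after release of (2, 0, 0) the pool is (4, 3, 0)
  run task-6 (needs (4, 1, 0), free (4, 3, 0)); after release of (2, 2, 0) the pool is (6, 5, 0)
The blocked processes can never fit:
  task-5 still needs (5, 2, 2) but only (6, 5, 0) is free — short on r2
  task-3 still needs (2, 2, 1) but only (6, 5, 0) is free — short on r2
  task-7 still needs (4, 4, 1) but only (6, 5, 0) is free — short on r2


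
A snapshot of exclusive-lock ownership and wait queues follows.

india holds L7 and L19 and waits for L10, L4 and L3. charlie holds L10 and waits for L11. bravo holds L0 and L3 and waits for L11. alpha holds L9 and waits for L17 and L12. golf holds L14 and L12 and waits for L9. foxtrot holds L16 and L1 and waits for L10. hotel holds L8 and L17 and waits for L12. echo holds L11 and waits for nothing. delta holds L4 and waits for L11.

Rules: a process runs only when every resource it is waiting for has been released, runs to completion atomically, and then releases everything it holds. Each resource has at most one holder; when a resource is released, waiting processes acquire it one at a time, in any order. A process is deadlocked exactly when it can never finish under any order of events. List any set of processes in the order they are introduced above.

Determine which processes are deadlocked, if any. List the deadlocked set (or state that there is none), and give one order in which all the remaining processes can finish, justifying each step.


Deadlocked: alpha, golf and hotel.
Key observation: nobody on the ring alpha -> golf -> alpha can start until another member finishes, which never happens; hotel is caught in further circular waits.
A valid finishing order for the others: echo, charlie, delta, bravo, india, foxtrot.
Verifying each step:
  echo waits on nothing -> runs at once and releases L11
  charlie waits on L11 — all released -> runs and releases L10
  delta waits on L11 — all released -> runs and releases L4
  bravo waits on L11 — all released -> runs and releases L0 and L3
  india waits on L10, L4 and L3 — all released -> runs and releases L7 and L19
  foxtrot waits on L10 — all released -> runs and releases L16 and L1


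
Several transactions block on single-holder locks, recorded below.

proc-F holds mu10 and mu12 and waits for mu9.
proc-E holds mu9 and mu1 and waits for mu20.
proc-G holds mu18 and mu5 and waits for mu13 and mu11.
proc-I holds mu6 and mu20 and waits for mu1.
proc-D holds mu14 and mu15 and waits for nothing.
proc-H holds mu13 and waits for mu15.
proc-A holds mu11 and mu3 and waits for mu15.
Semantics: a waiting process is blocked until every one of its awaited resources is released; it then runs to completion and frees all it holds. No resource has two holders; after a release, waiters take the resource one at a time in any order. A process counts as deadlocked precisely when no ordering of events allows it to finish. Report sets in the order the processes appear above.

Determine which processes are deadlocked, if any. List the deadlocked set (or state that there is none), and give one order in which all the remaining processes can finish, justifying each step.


Deadlocked set: proc-F, proc-E and proc-I.
Key observation: proc-E -> proc-I -> proc-E is a circular wait — nothing in it can go first; proc-F waits into the deadlock from upstream.
A valid finishing order for the others: proc-D, proc-H, proc-A, proc-G.
Walking it through:
  proc-D: no waits; runs immediately, freeing mu14 and mu15
  proc-H waits on mu15 — all released -> runs and releases mu13
  proc-A waits on mu15 — all released -> runs and releases mu11 and mu3
  proc-G waits on mu13 and mu11 — all released -> runs and releases mu18 and mu5


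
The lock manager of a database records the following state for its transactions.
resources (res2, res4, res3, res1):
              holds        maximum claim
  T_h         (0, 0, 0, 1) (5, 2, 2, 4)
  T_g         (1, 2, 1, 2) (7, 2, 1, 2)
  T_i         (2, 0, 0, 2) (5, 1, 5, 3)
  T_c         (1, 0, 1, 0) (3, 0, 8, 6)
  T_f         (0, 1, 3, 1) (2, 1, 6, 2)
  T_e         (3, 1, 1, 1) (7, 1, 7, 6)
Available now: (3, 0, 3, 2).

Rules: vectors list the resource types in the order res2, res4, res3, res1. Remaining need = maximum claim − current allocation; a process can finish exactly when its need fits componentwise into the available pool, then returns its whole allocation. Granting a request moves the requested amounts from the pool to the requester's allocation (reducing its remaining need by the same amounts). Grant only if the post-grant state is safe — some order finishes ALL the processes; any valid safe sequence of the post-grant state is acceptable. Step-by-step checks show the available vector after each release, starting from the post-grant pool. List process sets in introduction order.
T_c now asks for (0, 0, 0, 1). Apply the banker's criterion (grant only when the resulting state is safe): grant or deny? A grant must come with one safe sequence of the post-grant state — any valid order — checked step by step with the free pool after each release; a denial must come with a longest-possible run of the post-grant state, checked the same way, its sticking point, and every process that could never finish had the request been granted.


DENY: after the grant no complete ordering would exist.
Key observation: after T_f, T_i the pool peaks at (5, 1, 6, 4), and each blocked process is short somewhere: T_h on res4; T_g on res2; T_c on res3, res1; T_e on res1.
Pretend the grant happened; the run T_f, T_i goes as far as possible. Walking it through:
  pool = (3, 0, 3, 1)
  run T_f (needs (2, 0, 3, 1), free (3, 0, 3, 1)); after release of (0, 1, 3, 1) the pool is (3, 1, 6, 2)
  run T_i (needs (3, 1, 5, 1), free (3, 1, 6, 2)); after release of (2, 0, 0, 2) the pool is (5, 1, 6, 4)
  T_h still needs (5, 2, 2, 3) but only (5, 1, 6, 4) is free — short on res4
  T_g still needs (6, 0, 0, 0) but only (5, 1, 6, 4) is free — short on res2
  T_c still needs (2, 0, 7, 5) but only (5, 1, 6, 4) is free — short on res3 and res1
  T_e still needs (4, 0, 6, 5) but only (5, 1, 6, 4) is free — short on res1
Post-grant, the permanently blocked set is T_h, T_g, T_c and T_e.


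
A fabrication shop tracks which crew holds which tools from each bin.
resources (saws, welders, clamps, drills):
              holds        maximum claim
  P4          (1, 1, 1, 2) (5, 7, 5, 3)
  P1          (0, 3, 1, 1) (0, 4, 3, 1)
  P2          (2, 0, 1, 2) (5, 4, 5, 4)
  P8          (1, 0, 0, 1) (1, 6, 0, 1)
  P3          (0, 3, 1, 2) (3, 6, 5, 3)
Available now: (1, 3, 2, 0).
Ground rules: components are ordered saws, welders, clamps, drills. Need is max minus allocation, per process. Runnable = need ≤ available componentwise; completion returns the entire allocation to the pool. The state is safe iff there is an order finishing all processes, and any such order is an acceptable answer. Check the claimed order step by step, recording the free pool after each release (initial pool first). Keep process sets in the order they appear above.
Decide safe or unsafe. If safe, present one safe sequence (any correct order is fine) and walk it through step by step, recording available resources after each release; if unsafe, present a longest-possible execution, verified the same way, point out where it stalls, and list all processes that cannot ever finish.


The state is UNSAFE.
Key observation: the wall is saws: completing P1, P8 brings the pool only to (2, 6, 3, 2), and all the rest need more.
A maximal execution: P1, P8 — then nothing else fits. Walking it through:
  pool = (1, 3, 2, 0)
  P1 needs (0, 1, 2, 0) <= (1, 3, 2, 0) -> finishes; pool += (0, 3, 1, 1) = (1, 6, 3, 1)
  P8 needs (0, 6, 0, 0) <= (1, 6, 3, 1) -> finishes; pool += (1, 0, 0, 1) = (2, 6, 3, 2)
  P4 still needs (4, 6, 4, 1) but only (2, 6, 3, 2) is free — short on saws and clamps
  P2 still needs (3, 4, 4, 2) but only (2, 6, 3, 2) is free — short on saws and clamps
  P3 still needs (3, 3, 4, 1) but only (2, 6, 3, 2) is free — short on saws and clamps
Processes that can never finish: P4, P2 and P3.


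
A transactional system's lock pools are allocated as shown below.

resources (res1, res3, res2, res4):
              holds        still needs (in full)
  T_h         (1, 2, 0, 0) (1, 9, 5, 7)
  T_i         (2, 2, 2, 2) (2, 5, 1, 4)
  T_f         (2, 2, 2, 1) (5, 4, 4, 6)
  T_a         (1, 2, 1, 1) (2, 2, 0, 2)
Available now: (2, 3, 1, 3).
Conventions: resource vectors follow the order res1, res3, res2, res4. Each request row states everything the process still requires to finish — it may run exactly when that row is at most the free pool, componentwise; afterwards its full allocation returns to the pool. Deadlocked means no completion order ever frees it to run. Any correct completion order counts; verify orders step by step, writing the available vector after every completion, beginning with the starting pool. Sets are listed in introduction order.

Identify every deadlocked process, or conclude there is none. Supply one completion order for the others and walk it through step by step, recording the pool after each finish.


No process is deadlocked.
Key observation: T_a can run right away; the returned allocation unlocks the remaining processes in turn.
The rest can finish in the order T_a, T_i, T_f, T_h. Verifying each step:
  pool = (2, 3, 1, 3)
  T_a: need (2, 2, 0, 2) fits (2, 3, 1, 3); releases (1, 2, 1, 1), pool now (3, 5, 2, 4)
  T_i: need (2, 5, 1, 4) fits (3, 5, 2, 4); releases (2, 2, 2, 2), pool now (5, 7, 4, 6)
  T_f: need (5, 4, 4, 6) fits (5, 7, 4, 6); releases (2, 2, 2, 1), pool now (7, 9, 6, 7)
  T_h: need (1, 9, 5, 7) fits (7, 9, 6, 7); releases (1, 2, 0, 0), pool now (8, 11, 6, 7)


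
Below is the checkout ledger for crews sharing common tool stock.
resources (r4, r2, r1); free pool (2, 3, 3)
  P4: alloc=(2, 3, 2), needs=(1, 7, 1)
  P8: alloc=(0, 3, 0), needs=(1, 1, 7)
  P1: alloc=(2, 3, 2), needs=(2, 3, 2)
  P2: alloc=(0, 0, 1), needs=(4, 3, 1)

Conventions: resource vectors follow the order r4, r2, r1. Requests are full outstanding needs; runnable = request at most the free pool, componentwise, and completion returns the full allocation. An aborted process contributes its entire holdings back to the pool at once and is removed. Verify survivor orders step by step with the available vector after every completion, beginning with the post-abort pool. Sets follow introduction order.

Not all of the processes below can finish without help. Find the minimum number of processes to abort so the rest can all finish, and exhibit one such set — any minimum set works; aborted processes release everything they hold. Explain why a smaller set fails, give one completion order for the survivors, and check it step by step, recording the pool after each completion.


Abort P8.
Key observation: no ordering could ever have run P4 before the abort of P8; with (0, 3, 0) back in the pool it fits at step 2.
Minimality: the empty abort set fails — the state is deadlocked as it stands.
The survivors complete as P1, P4, P2. Check, step by step (starting from the post-abort pool):
  pool = (2, 6, 3)
  P1 needs (2, 3, 2) <= (2, 6, 3) -> finishes; pool += (2, 3, 2) = (4, 9, 5)
  P4 needs (1, 7, 1) <= (4, 9, 5) -> finishes; pool += (2, 3, 2) = (6, 12, 7)
  P2 needs (4, 3, 1) <= (6, 12, 7) -> finishes; pool += (0, 0, 1) = (6, 12, 8)


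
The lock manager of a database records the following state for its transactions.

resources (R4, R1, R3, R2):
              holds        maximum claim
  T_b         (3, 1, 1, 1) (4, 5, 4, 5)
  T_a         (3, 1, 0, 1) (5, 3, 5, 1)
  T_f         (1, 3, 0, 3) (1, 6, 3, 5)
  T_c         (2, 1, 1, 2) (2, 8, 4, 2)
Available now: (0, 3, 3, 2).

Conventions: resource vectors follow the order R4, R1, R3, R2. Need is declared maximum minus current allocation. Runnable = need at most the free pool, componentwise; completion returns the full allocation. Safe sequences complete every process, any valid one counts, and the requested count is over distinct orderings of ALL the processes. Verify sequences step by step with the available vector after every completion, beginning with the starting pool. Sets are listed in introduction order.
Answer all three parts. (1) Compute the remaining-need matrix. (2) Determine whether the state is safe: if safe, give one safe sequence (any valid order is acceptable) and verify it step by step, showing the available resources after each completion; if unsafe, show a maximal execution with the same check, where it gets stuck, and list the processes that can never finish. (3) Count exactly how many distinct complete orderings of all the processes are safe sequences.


(1) Outstanding need per process (order R4, R1, R3, R2):
  T_b: (1, 4, 3, 4)
  T_a: (2, 2, 5, 0)
  T_f: (0, 3, 3, 2)
  T_c: (0, 7, 3, 0)
(2) The state is SAFE; one workable sequence: T_f, T_b, T_c, T_a.
Key observation: at T_f the run first touches a limit — (0, 3, 3, 2) against (0, 3, 3, 2), exact on a resource it actually requests.
Check, step by step:
  pool = (0, 3, 3, 2)
  run T_f (needs (0, 3, 3, 2), free (0, 3, 3, 2)); after release of (1, 3, 0, 3) the pool is (1, 6, 3, 5)
  run T_b (needs (1, 4, 3, 4), free (1, 6, 3, 5)); after release of (3, 1, 1, 1) the pool is (4, 7, 4, 6)
  run T_c (needs (0, 7, 3, 0), free (4, 7, 4, 6)); after release of (2, 1, 1, 2) the pool is (6, 8, 5, 8)
  run T_a (needs (2, 2, 5, 0), free (6, 8, 5, 8)); after release of (3, 1, 0, 1) the pool is (9, 9, 5, 9)
(3) Exactly 1 of the possible complete orderings is a safe sequence.


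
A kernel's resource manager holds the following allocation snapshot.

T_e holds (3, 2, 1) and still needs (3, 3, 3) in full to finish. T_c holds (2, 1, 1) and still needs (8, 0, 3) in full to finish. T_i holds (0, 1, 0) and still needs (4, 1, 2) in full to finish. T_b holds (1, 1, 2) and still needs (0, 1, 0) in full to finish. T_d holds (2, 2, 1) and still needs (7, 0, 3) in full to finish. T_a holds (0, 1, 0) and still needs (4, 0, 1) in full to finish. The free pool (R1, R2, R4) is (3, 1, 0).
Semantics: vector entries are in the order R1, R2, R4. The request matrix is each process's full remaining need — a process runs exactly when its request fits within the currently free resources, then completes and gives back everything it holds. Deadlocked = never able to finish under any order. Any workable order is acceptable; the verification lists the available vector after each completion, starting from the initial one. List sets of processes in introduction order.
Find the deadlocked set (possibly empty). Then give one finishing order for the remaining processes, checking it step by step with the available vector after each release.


Deadlocked: T_e, T_c and T_d.
Key observation: after T_b, T_i, T_a complete, (4, 4, 2) is the best the pool ever gets, yet each leftover process wants more R4.
One completion order for the rest: T_b, T_i, T_a. Verifying each step:
  pool = (3, 1, 0)
  run T_b (needs (0, 1, 0), free (3, 1, 0)); after release of (1, 1, 2) the pool is (4, 2, 2)
  run T_i (needs (4, 1, 2), free (4, 2, 2)); after release of (0, 1, 0) the pool is (4, 3, 2)
  run T_a (needs (4, 0, 1), free (4, 3, 2)); after release of (0, 1, 0) the pool is (4, 4, 2)
The blocked processes can never fit:
  T_e still needs (3, 3, 3) but only (4, 4, 2) is free — short on R4
  T_c still needs (8, 0, 3) but only (4, 4, 2) is free — short on R1 and R4
  T_d still needs (7, 0, 3) but only (4, 4, 2) is free — short on R1 and R4


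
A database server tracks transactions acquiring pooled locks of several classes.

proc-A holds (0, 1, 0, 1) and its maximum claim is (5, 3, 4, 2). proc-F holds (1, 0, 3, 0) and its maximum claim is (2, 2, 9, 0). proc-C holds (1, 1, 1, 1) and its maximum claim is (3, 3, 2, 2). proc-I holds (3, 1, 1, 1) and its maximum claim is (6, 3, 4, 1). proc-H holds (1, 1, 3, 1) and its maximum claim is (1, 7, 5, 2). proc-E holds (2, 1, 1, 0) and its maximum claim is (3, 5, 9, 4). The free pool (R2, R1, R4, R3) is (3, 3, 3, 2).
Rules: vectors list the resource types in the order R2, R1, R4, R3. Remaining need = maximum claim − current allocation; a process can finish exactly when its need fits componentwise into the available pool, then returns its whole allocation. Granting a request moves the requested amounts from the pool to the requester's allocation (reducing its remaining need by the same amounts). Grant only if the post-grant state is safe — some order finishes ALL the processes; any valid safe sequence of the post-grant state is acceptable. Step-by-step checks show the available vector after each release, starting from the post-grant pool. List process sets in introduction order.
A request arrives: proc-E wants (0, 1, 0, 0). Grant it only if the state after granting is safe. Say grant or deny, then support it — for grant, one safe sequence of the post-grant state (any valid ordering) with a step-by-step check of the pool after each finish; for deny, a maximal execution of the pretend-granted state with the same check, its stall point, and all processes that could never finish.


DENY. Granting would leave the state unsafe.
Key observation: after proc-I, proc-A, proc-C the pool peaks at (7, 5, 5, 5), and each blocked process is short somewhere: proc-F on R4; proc-H on R1; proc-E on R4.
On the post-grant state, proc-I, proc-A, proc-C is a maximal run — nothing extends it. Verifying each step:
  pool = (3, 2, 3, 2)
  proc-I needs (3, 2, 3, 0) <= (3, 2, 3, 2) -> finishes; pool += (3, 1, 1, 1) = (6, 3, 4, 3)
  proc-A needs (5, 2, 4, 1) <= (6, 3, 4, 3) -> finishes; pool += (0, 1, 0, 1) = (6, 4, 4, 4)
  proc-C needs (2, 2, 1, 1) <= (6, 4, 4, 4) -> finishes; pool += (1, 1, 1, 1) = (7, 5, 5, 5)
  proc-F still needs (1, 2, 6, 0) but only (7, 5, 5, 5) is free — short on R4
  proc-H still needs (0, 6, 2, 1) but only (7, 5, 5, 5) is free — short on R1
  proc-E still needs (1, 3, 8, 4) but only (7, 5, 5, 5) is free — short on R4
Post-grant, the permanently blocked set is proc-F, proc-H and proc-E.


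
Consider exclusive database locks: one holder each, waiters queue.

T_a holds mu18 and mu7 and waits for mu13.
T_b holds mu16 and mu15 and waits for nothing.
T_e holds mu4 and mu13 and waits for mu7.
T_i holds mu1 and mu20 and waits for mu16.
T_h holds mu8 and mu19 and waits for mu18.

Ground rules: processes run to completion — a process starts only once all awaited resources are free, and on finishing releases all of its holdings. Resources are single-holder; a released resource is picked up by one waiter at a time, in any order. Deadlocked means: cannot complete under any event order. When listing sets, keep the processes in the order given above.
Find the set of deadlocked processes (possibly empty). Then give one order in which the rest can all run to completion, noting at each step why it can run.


Deadlocked set: T_a, T_e and T_h.
Key observation: along T_a -> T_e -> T_a, each member waits on what the next one holds — a deadlock; T_h waits into the deadlock from upstream.
A valid finishing order for the others: T_b, T_i.
Step-by-step check:
  run T_b (it waits on nothing); releases mu16 and mu15
  run T_i (all its waits — mu16 — are resolved); releases mu1 and mu20


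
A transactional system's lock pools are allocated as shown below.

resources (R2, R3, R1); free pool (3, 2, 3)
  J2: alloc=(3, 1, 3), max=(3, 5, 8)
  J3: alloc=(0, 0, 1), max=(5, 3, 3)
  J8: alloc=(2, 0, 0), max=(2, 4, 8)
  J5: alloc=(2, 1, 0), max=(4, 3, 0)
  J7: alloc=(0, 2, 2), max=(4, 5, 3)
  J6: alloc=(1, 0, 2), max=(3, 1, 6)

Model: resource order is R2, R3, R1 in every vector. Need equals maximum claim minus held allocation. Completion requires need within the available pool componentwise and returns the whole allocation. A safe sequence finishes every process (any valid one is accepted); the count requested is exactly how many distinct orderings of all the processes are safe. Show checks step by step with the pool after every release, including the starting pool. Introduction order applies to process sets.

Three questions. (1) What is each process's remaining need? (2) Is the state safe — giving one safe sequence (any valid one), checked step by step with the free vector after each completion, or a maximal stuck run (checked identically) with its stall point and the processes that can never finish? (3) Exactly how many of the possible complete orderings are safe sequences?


(1) Outstanding need per process (order R2, R3, R1):
  J2: (0, 4, 5)
  J3: (5, 3, 2)
  J8: (0, 4, 8)
  J5: (2, 2, 0)
  J7: (4, 3, 1)
  J6: (2, 1, 4)
(2) SAFE — a valid safe sequence is J5, J7, J6, J2, J8, J3.
Key observation: J5 marks the first exact bind of the order: its need (2, 2, 0) fits the free (3, 2, 3) with zero slack on a requested resource.
Walking it through:
  pool = (3, 2, 3)
  J5: need (2, 2, 0) fits (3, 2, 3); releases (2, 1, 0), pool now (5, 3, 3)
  J7: need (4, 3, 1) fits (5, 3, 3); releases (0, 2, 2), pool now (5, 5, 5)
  J6: need (2, 1, 4) fits (5, 5, 5); releases (1, 0, 2), pool now (6, 5, 7)
  J2: need (0, 4, 5) fits (6, 5, 7); releases (3, 1, 3), pool now (9, 6, 10)
  J8: need (0, 4, 8) fits (9, 6, 10); releases (2, 0, 0), pool now (11, 6, 10)
  J3: need (5, 3, 2) fits (11, 6, 10); releases (0, 0, 1), pool now (11, 6, 11)
(3) Exactly 20 of the possible complete orderings are safe sequences.


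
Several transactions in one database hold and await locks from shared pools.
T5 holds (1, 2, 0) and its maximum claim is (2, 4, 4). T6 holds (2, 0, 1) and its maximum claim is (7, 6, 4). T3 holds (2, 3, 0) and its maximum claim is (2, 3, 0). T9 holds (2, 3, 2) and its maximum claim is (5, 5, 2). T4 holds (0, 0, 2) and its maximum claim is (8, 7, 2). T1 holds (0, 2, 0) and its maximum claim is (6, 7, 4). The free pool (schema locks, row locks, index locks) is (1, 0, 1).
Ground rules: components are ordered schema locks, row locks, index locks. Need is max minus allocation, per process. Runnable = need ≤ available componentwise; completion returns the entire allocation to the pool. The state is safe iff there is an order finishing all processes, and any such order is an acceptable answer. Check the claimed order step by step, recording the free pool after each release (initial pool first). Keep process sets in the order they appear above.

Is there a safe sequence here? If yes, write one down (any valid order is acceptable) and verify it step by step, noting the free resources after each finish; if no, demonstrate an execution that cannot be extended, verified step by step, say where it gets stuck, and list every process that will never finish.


SAFE. One safe sequence: T3, T9, T6, T5, T1, T4.
Key observation: T9 is the earliest step where a requested resource binds exactly: need (3, 2, 0), pool (3, 3, 1) at its turn.
Check, step by step:
  pool = (1, 0, 1)
  T3: need (0, 0, 0) fits (1, 0, 1); releases (2, 3, 0), pool now (3, 3, 1)
  T9: need (3, 2, 0) fits (3, 3, 1); releases (2, 3, 2), pool now (5, 6, 3)
  T6: need (5, 6, 3) fits (5, 6, 3); releases (2, 0, 1), pool now (7, 6, 4)
  T5: need (1, 2, 4) fits (7, 6, 4); releases (1, 2, 0), pool now (8, 8, 4)
  T1: need (6, 5, 4) fits (8, 8, 4); releases (0, 2, 0), pool now (8, 10, 4)
  T4: need (8, 7, 0) fits (8, 10, 4); releases (0, 0, 2), pool now (8, 10, 6)


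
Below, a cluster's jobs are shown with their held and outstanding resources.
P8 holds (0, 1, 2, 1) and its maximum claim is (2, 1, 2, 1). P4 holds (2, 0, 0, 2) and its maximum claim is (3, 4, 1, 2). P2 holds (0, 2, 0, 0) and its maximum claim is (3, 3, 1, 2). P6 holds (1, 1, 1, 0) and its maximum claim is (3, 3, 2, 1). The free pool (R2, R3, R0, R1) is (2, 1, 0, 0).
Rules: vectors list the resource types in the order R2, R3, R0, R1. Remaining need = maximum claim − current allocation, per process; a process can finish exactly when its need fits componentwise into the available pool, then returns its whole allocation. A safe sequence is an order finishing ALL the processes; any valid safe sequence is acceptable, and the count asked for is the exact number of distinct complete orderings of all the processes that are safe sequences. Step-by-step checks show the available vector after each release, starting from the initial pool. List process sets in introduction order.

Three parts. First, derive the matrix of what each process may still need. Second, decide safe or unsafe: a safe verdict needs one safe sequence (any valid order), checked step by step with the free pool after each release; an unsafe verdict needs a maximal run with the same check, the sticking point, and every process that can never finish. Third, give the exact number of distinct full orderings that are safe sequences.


(1) Outstanding need per process (order R2, R3, R0, R1):
  P8: (2, 0, 0, 0)
  P4: (1, 4, 1, 0)
  P2: (3, 1, 1, 2)
  P6: (2, 2, 1, 1)
(2) UNSAFE — no complete ordering exists.
Key observation: after P8, P6 the pool peaks at (3, 3, 3, 1), and each blocked process is short somewhere: P4 on R3; P2 on R1.
The run P8, P6 cannot be extended any further. Walking it through:
  pool = (2, 1, 0, 0)
  P8: need (2, 0, 0, 0) fits (2, 1, 0, 0); releases (0, 1, 2, 1), pool now (2, 2, 2, 1)
  P6: need (2, 2, 1, 1) fits (2, 2, 2, 1); releases (1, 1, 1, 0), pool now (3, 3, 3, 1)
  P4 still needs (1, 4, 1, 0) but only (3, 3, 3, 1) is free — short on R3
  P2 still needs (3, 1, 1, 2) but only (3, 3, 3, 1) is free — short on R1
Never able to finish: P4 and P2.
(3) Precisely 0 of the possible complete orderings are safe sequences.


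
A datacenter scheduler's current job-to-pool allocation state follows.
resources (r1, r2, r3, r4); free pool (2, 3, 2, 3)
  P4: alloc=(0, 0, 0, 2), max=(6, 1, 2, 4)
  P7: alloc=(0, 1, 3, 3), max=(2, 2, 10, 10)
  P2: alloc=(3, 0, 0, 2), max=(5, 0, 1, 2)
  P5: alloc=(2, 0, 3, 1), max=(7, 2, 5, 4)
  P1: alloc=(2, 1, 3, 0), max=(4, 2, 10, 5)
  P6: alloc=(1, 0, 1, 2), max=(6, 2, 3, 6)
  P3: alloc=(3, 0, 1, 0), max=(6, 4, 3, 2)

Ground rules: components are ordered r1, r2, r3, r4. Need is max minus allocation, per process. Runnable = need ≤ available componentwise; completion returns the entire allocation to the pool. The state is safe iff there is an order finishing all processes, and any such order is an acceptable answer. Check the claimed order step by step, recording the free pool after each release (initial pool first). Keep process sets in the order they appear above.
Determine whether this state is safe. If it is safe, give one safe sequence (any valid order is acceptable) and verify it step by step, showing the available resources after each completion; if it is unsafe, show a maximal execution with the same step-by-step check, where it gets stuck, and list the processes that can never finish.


UNSAFE.
Key observation: after P2, P5, P6, P4 the pool peaks at (8, 3, 6, 10), and each blocked process is short somewhere: P7 on r3; P1 on r3; P3 on r2.
Going as far as possible: P2, P5, P6, P4; after that, nothing fits. Check, step by step:
  pool = (2, 3, 2, 3)
  P2 needs (2, 0, 1, 0) <= (2, 3, 2, 3) -> finishes; pool += (3, 0, 0, 2) = (5, 3, 2, 5)
  P5 needs (5, 2, 2, 3) <= (5, 3, 2, 5) -> finishes; pool += (2, 0, 3, 1) = (7, 3, 5, 6)
  P6 needs (5, 2, 2, 4) <= (7, 3, 5, 6) -> finishes; pool += (1, 0, 1, 2) = (8, 3, 6, 8)
  P4 needs (6, 1, 2, 2) <= (8, 3, 6, 8) -> finishes; pool += (0, 0, 0, 2) = (8, 3, 6, 10)
  P7 cannot run: need (2, 1, 7, 7) vs free (8, 3, 6, 10) (insufficient r3)
  P1 cannot run: need (2, 1, 7, 5) vs free (8, 3, 6, 10) (insufficient r3)
  P3 cannot run: need (3, 4, 2, 2) vs free (8, 3, 6, 10) (insufficient r2)
Permanently blocked: P7, P1 and P3.


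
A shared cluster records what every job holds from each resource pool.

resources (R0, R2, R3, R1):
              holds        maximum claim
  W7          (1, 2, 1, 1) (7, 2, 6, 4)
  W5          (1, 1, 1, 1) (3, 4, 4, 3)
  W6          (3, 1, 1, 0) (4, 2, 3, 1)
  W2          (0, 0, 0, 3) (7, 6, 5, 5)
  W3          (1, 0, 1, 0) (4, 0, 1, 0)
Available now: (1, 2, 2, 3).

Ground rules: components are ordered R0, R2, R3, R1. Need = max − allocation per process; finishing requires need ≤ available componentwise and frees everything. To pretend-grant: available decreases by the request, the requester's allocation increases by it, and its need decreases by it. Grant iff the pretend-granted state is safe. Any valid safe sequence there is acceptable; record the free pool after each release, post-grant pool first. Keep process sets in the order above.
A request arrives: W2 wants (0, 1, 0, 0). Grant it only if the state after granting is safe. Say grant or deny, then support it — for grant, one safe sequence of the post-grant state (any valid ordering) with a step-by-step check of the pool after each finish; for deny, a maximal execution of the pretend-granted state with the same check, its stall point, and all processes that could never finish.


DENY — the pretend-granted state is unsafe.
Key observation: after W6, W3 the pool peaks at (5, 2, 4, 3), and each blocked process is short somewhere: W7 on R0, R3; W5 on R2; W2 on R0, R2, R3.
Pretend the grant happened; the run W6, W3 goes as far as possible. Check, step by step:
  pool = (1, 1, 2, 3)
  W6 needs (1, 1, 2, 1) <= (1, 1, 2, 3) -> finishes; pool += (3, 1, 1, 0) = (4, 2, 3, 3)
  W3 needs (3, 0, 0, 0) <= (4, 2, 3, 3) -> finishes; pool += (1, 0, 1, 0) = (5, 2, 4, 3)
  W7 still needs (6, 0, 5, 3) but only (5, 2, 4, 3) is free — short on R0 and R3
  W5 still needs (2, 3, 3, 2) but only (5, 2, 4, 3) is free — short on R2
  W2 still needs (7, 5, 5, 2) but only (5, 2, 4, 3) is free — short on R0, R2 and R3
Had the request been granted, W7, W5 and W2 could never finish.


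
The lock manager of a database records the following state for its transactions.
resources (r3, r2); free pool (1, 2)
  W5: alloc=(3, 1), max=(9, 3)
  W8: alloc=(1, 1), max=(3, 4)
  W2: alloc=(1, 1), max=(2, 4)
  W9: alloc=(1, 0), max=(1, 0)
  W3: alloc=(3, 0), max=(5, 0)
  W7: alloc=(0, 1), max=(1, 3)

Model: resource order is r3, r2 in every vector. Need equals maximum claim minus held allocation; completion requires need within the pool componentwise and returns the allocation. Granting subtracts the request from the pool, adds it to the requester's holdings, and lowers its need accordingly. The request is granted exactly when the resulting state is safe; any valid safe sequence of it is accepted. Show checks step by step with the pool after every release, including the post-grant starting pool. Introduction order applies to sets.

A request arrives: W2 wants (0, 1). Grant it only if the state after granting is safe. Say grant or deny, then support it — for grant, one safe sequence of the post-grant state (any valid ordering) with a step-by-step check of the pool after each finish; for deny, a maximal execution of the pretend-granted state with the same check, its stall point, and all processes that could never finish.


DENY — the pretend-granted state is unsafe.
Key observation: r2 is the bottleneck — with W9, W3 done the pool holds (5, 1), short of every remaining need.
Pretend the grant happened; the run W9, W3 goes as far as possible. Check, step by step:
  pool = (1, 1)
  W9: need (0, 0) fits (1, 1); releases (1, 0), pool now (2, 1)
  W3: need (2, 0) fits (2, 1); releases (3, 0), pool now (5, 1)
  W5 cannot run: need (6, 2) vs free (5, 1) (insufficient r3 and r2)
  W8 cannot run: need (2, 3) vs free (5, 1) (insufficient r2)
  W2 cannot run: need (1, 2) vs free (5, 1) (insufficient r2)
  W7 cannot run: need (1, 2) vs free (5, 1) (insufficient r2)
Post-grant, the permanently blocked set is W5, W8, W2 and W7.


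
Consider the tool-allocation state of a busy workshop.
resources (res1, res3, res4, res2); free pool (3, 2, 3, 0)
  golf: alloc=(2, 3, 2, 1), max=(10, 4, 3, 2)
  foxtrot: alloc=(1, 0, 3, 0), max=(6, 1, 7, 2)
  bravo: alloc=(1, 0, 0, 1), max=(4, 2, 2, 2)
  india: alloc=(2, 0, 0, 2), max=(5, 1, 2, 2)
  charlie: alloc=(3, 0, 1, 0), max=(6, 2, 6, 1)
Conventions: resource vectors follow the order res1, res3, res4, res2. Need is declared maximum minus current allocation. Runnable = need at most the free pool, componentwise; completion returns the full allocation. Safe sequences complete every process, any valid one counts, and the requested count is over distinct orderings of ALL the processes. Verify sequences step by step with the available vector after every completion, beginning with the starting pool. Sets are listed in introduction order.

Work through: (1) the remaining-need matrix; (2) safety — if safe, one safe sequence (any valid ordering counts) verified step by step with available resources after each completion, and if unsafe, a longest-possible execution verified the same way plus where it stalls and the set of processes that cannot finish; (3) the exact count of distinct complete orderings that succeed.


(1) Remaining need (order res1, res3, res4, res2):
  golf: (8, 1, 1, 1)
  foxtrot: (5, 1, 4, 2)
  bravo: (3, 2, 2, 1)
  india: (3, 1, 2, 0)
  charlie: (3, 2, 5, 1)
(2) The state is UNSAFE.
Key observation: after india, bravo the pool peaks at (6, 2, 3, 3), and each blocked process is short somewhere: golf on res1; foxtrot on res4; charlie on res4.
A maximal execution: india, bravo — then nothing else fits. Check, step by step:
  pool = (3, 2, 3, 0)
  india needs (3, 1, 2, 0) <= (3, 2, 3, 0) -> finishes; pool += (2, 0, 0, 2) = (5, 2, 3, 2)
  bravo needs (3, 2, 2, 1) <= (5, 2, 3, 2) -> finishes; pool += (1, 0, 0, 1) = (6, 2, 3, 3)
  blocked: golf wants (8, 1, 1, 1), pool (6, 2, 3, 3) — not enough res1
  blocked: foxtrot wants (5, 1, 4, 2), pool (6, 2, 3, 3) — not enough res4
  blocked: charlie wants (3, 2, 5, 1), pool (6, 2, 3, 3) — not enough res4
Never able to finish: golf, foxtrot and charlie.
(3) Exactly 0 of the possible complete orderings are safe sequences.


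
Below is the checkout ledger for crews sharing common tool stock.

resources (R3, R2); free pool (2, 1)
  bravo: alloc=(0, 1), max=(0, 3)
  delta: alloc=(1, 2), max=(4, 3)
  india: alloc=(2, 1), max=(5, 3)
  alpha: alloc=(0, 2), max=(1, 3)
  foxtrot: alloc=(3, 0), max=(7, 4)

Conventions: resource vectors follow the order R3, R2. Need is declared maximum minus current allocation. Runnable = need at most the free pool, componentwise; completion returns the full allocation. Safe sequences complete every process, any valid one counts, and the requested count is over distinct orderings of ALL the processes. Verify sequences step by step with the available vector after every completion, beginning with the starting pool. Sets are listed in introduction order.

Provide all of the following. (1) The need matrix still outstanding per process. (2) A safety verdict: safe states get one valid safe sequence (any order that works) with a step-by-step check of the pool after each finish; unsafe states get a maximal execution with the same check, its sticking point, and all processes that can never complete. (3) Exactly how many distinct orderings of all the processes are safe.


(1) Remaining need (order R3, R2):
  bravo: (0, 2)
  delta: (3, 1)
  india: (3, 2)
  alpha: (1, 1)
  foxtrot: (4, 4)
(2) UNSAFE.
Key observation: the wall is R3: completing alpha, bravo brings the pool only to (2, 4), and all the rest need more.
Going as far as possible: alpha, bravo; after that, nothing fits. Step-by-step check:
  pool = (2, 1)
  alpha: need (1, 1) fits (2, 1); releases (0, 2), pool now (2, 3)
  bravo: need (0, 2) fits (2, 3); releases (0, 1), pool now (2, 4)
  delta still needs (3, 1) but only (2, 4) is free — short on R3
  india still needs (3, 2) but only (2, 4) is free — short on R3
  foxtrot still needs (4, 4) but only (2, 4) is free — short on R3
Processes that can never finish: delta, india and foxtrot.
(3) Exactly 0 of the possible complete orderings are safe sequences.


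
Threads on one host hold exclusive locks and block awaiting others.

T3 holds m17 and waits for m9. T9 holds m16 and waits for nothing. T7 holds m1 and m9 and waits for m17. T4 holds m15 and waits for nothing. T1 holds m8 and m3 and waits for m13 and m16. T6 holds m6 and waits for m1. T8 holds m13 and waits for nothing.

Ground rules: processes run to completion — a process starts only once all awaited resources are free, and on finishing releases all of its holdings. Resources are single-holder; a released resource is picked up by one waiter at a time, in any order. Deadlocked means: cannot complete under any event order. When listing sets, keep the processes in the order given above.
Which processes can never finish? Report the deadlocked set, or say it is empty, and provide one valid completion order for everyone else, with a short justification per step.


The deadlocked set is T3, T7 and T6.
Key observation: T3 -> T7 -> T3 is a circular wait — nothing in it can go first; T6 waits into the deadlock from upstream.
The rest can finish in the order T9, T8, T1, T4.
Check, step by step:
  run T9 (it waits on nothing); releases m16
  run T8 (it waits on nothing); releases m13
  run T1 (all its waits — m13 and m16 — are resolved); releases m8 and m3
  run T4 (it waits on nothing); releases m15
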